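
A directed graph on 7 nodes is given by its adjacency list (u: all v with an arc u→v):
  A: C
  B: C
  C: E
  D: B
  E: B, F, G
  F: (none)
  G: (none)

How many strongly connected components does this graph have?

5

{B, C, E} are all mutually reachable — one SCC of size 3.
{G} is an SCC by itself.
{F} is an SCC by itself.
{A} is an SCC by itself.
{D} is an SCC by itself.
That gives 5 strongly connected components.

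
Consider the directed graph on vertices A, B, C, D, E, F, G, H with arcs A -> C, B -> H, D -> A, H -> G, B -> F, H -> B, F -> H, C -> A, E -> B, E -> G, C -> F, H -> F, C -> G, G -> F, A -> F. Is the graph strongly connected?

There is no directed path from F to A, so the graph is not strongly connected.

No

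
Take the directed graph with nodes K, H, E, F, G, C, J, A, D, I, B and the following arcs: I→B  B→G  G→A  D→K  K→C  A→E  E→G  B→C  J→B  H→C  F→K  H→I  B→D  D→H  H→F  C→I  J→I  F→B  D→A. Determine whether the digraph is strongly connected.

No

There is no directed path from K to J, so the graph is not strongly connected.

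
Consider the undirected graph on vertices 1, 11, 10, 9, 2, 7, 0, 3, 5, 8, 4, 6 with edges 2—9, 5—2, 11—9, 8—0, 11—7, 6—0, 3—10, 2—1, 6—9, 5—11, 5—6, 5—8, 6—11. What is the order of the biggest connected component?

4 is isolated — a component by itself.
Starting from 3 we can reach 3, 10. That is one component of size 2.
Starting from 0 we can reach 0, 1, 2, 5, 6, 7, 8, 9, 11. That is one component of size 9.
The largest has 9 vertices.

9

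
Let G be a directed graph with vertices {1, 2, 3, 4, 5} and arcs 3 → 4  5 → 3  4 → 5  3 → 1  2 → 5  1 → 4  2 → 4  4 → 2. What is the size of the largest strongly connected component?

5

{1, 2, 3, 4, 5} are all mutually reachable — one SCC of size 5.
The largest has 5 vertices.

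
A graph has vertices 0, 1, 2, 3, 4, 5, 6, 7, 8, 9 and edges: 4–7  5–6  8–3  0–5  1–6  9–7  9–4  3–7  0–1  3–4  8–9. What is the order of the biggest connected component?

5

2 is isolated — a component by itself.
Starting from 0 we can reach 0, 1, 5, 6. That is one component of size 4.
Starting from 3 we can reach 3, 4, 7, 8, 9. That is one component of size 5.
The largest has 5 vertices.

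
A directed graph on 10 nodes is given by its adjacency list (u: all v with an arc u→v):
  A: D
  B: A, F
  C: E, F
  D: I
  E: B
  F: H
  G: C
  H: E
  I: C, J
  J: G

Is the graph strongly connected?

From F we can reach every vertex (A, B, C, D, E, F, G, H, I, J), and every vertex can reach F (A, B, C, D, E, F, G, H, I, J). So the whole graph is one strongly connected component.

Yes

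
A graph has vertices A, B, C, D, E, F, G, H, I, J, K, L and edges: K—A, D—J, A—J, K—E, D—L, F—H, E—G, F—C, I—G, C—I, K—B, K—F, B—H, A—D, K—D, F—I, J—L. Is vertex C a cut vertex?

Deleting C leaves 1 component (was 1) (its neighbors F, I remain connected to each other), so C is not a cut vertex.

No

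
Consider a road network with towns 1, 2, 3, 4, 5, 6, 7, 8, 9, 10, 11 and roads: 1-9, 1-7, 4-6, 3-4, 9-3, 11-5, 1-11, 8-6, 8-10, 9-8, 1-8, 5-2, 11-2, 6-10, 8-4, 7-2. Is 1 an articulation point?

Yes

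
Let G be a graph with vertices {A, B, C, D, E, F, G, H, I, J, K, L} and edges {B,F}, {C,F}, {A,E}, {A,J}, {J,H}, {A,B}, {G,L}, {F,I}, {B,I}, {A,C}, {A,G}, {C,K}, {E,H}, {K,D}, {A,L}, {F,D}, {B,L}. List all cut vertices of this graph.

A

Removing A increases the component count from 1 to 2, so A is a cut vertex.
By contrast removing E leaves 1 component; it is not a cut vertex. No other vertex is a cut vertex either.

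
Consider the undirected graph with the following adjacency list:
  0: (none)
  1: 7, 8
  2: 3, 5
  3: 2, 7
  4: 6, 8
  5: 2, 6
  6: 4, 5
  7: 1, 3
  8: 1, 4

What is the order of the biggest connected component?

0 is isolated — a component by itself.
Starting from 1 we can reach 1, 2, 3, 4, 5, 6, 7, 8. That is one component of size 8.
The largest has 8 vertices.

8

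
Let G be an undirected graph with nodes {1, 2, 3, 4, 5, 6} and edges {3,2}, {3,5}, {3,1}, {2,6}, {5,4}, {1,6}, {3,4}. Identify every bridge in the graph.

The edges on the cycle 3-5-4-3 are not bridges since each lies on that cycle.
Every edge lies on some cycle, so there are no bridges.

none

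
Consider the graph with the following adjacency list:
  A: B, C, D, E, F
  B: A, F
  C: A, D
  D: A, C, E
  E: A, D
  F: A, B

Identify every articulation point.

A

Removing A increases the component count from 1 to 2, so A is a cut vertex.
By contrast removing C leaves 1 component; it is not a cut vertex. No other vertex is a cut vertex either.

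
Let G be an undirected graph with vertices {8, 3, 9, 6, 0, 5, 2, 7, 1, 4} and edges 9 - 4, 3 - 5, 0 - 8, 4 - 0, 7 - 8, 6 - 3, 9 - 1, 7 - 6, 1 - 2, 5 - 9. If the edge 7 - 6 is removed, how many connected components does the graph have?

1

7 and 6 are still connected via 7-8-0-4-9-5-3-6, so the component count stays at 1.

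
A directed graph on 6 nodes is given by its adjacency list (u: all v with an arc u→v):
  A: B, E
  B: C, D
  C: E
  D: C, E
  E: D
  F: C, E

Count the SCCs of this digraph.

{C, D, E} are all mutually reachable — one SCC of size 3.
{B} is an SCC by itself.
{A} is an SCC by itself.
{F} is an SCC by itself.
That gives 4 strongly connected components.

4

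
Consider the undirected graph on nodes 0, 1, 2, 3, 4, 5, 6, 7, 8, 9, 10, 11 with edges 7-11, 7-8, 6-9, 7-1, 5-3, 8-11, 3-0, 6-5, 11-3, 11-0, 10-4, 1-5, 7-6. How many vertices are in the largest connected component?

2 is isolated — a component by itself.
Starting from 4 we can reach 4, 10. That is one component of size 2.
Starting from 0 we can reach 0, 1, 3, 5, 6, 7, 8, 9, 11. That is one component of size 9.
The largest has 9 vertices.

9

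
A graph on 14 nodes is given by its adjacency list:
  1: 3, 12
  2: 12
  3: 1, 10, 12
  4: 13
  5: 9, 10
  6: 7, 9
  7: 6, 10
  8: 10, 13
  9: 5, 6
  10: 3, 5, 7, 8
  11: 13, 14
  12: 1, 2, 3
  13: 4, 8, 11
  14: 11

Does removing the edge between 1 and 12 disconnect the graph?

No

After removing 1-12, the path 1-3-12 still connects them, so the edge is not a bridge.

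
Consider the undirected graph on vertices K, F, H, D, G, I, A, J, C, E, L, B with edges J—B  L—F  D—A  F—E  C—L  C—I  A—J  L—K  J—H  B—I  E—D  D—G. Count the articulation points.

Removing D increases the component count from 1 to 2, so D is a cut vertex.
Removing J increases the component count from 1 to 2, so J is a cut vertex.
Removing L increases the component count from 1 to 2, so L is a cut vertex.
By contrast removing C leaves 1 component; it is not a cut vertex. No other vertex is a cut vertex either.

3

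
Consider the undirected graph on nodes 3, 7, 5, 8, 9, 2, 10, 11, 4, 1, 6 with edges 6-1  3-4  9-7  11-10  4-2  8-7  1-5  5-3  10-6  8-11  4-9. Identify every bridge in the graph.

2-4

The edges on the cycle 8-11-10-6-1-5-3-4-9-7-8 are not bridges since each lies on that cycle.
But removing 2-4 disconnects 2 from 4 — this is a bridge.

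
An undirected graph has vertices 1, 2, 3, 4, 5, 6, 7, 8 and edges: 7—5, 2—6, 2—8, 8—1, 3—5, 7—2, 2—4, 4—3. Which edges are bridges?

The edges on the cycle 7-2-4-3-5-7 are not bridges since each lies on that cycle.
But removing 2—8 disconnects 2 from 8; removing 8—1 disconnects 8 from 1; removing 2—6 disconnects 2 from 6 — these are bridges.

1-8, 2-6, 2-8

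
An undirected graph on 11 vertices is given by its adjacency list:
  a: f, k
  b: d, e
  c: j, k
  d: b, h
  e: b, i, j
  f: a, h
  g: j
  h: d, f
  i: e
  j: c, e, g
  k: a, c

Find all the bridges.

The edges on the cycle k-c-j-e-b-d-h-f-a-k are not bridges since each lies on that cycle.
But removing j-g disconnects j from g; removing i-e disconnects i from e — these are bridges.

e-i, g-j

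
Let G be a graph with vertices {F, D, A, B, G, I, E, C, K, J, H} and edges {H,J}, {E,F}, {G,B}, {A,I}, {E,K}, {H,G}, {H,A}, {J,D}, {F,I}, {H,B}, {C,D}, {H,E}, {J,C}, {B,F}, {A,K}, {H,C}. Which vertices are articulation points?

H

Removing H increases the component count from 1 to 2, so H is a cut vertex.
By contrast removing B leaves 1 component; it is not a cut vertex. No other vertex is a cut vertex either.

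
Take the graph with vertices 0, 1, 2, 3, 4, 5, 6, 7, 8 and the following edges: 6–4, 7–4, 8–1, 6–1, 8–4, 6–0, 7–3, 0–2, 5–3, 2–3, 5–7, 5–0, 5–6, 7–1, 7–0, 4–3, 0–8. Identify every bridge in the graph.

none

The edges on the cycle 5-7-1-8-0-5 are not bridges since each lies on that cycle.
Every edge lies on some cycle, so there are no bridges.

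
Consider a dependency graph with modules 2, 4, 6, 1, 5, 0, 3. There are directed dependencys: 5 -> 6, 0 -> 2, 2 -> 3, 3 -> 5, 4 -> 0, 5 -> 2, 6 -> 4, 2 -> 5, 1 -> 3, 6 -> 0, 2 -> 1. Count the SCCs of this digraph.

1

{0, 1, 2, 3, 4, 5, 6} are all mutually reachable — one SCC of size 7.
That gives 1 strongly connected component.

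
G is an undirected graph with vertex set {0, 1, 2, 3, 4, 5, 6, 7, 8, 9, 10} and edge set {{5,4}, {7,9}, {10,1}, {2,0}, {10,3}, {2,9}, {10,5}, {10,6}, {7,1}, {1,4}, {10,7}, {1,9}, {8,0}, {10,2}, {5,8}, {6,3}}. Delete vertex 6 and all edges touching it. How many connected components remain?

With 6 gone, the remaining components are: {0, 1, 2, 3, 4, 5, 7, 8, 9, 10}.
That is 1 component.

1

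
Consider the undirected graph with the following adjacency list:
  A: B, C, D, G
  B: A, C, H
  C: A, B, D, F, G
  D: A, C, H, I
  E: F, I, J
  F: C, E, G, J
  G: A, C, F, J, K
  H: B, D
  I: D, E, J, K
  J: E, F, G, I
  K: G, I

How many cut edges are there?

The edges on the cycle C-F-E-J-G-C are not bridges since each lies on that cycle.
Every edge lies on some cycle, so there are no bridges.

0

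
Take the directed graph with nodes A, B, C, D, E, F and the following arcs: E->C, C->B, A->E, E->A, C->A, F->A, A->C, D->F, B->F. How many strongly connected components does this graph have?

{A, B, C, E, F} are all mutually reachable — one SCC of size 5.
{D} is an SCC by itself.
That gives 2 strongly connected components.

2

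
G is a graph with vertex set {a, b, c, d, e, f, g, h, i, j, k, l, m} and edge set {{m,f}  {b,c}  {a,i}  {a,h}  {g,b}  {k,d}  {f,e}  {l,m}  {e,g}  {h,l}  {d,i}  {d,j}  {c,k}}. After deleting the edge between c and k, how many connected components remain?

c and k are still connected via c-b-g-e-f-m-l-h-a-i-d-k, so the component count stays at 1.

1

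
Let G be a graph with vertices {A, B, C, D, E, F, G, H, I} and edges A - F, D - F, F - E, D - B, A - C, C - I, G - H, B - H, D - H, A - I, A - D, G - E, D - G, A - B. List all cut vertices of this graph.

A

Removing A increases the component count from 1 to 2, so A is a cut vertex.
By contrast removing H leaves 1 component; it is not a cut vertex. No other vertex is a cut vertex either.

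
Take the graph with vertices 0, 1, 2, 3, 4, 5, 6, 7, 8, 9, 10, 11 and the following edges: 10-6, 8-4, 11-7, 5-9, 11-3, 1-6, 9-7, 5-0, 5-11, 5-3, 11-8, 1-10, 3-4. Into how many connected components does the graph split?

3

2 is isolated — a component by itself.
Starting from 1 we can reach 1, 6, 10. That is one component of size 3.
Starting from 0 we can reach 0, 3, 4, 5, 7, 8, 9, 11. That is one component of size 8.
Total: 3 components.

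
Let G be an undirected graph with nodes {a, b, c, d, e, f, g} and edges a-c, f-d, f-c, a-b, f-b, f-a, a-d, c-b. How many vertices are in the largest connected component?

g is isolated — a component by itself.
e is isolated — a component by itself.
Starting from a we can reach a, b, c, d, f. That is one component of size 5.
The largest has 5 vertices.

5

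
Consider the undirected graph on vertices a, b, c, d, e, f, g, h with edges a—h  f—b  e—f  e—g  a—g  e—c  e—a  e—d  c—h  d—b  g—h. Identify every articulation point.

Removing e increases the component count from 1 to 2, so e is a cut vertex.
By contrast removing d leaves 1 component; it is not a cut vertex. No other vertex is a cut vertex either.

e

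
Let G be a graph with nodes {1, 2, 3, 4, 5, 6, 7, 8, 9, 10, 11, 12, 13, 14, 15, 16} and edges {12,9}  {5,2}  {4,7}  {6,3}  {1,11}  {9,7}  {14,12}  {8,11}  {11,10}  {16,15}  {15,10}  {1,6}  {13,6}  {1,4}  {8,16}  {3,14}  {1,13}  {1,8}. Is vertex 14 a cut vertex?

Deleting 14 leaves 2 components (was 2), so 14 is not a cut vertex.

No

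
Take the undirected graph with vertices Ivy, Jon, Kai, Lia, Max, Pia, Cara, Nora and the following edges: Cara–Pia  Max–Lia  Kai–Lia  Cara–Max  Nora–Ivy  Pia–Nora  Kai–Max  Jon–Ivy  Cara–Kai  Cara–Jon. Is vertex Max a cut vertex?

No

Deleting Max leaves 1 component (was 1) (its neighbors Kai, Lia, Cara remain connected to each other), so Max is not a cut vertex.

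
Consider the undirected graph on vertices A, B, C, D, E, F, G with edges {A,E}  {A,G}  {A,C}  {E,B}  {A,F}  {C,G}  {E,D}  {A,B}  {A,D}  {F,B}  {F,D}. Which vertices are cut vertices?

Removing A increases the component count from 1 to 2, so A is a cut vertex.
By contrast removing B leaves 1 component; it is not a cut vertex. No other vertex is a cut vertex either.

A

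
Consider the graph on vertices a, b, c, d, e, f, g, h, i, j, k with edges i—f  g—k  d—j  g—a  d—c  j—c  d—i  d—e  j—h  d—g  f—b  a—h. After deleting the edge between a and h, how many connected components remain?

1

a and h are still connected via a-g-d-j-h, so the component count stays at 1.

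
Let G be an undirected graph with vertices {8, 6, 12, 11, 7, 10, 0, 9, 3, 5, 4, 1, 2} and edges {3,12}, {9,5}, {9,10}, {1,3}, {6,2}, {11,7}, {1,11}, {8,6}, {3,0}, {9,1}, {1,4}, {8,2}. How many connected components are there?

2

Starting from 2 we can reach 2, 6, 8. That is one component of size 3.
Starting from 0 we can reach 0, 1, 3, 4, 5, 7, 9, 10, 11, 12. That is one component of size 10.
Total: 2 components.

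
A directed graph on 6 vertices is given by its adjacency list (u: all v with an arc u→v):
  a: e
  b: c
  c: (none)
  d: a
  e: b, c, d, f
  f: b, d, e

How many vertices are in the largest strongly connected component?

{a, d, e, f} are all mutually reachable — one SCC of size 4.
{b} is an SCC by itself.
{c} is an SCC by itself.
The largest has 4 vertices.

4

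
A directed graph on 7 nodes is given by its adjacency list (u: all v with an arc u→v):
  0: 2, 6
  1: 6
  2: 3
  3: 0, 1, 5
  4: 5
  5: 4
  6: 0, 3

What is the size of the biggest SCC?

5

{0, 1, 2, 3, 6} are all mutually reachable — one SCC of size 5.
{4, 5} are all mutually reachable — one SCC of size 2.
The largest has 5 vertices.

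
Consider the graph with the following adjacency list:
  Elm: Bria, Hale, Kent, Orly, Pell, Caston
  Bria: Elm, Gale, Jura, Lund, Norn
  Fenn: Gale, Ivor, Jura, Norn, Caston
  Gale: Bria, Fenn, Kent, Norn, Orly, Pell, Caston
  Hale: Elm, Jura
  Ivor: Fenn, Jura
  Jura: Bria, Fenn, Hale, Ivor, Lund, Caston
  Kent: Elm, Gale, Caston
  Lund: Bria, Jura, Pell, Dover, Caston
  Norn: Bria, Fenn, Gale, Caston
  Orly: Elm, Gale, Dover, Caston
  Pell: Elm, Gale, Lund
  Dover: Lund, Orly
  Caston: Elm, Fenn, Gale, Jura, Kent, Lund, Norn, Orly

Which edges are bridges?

The edges on the cycle Lund-Jura-Caston-Gale-Norn-Bria-Lund are not bridges since each lies on that cycle.
Every edge lies on some cycle, so there are no bridges.

none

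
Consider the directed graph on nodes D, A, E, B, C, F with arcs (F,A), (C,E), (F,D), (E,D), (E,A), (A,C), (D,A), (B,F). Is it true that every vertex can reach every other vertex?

There is no directed path from D to B, so the graph is not strongly connected.

No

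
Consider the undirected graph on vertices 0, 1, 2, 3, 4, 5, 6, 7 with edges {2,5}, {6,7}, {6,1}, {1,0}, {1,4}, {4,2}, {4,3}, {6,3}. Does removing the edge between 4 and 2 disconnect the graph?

Removing 4 - 2 leaves no path between 4 and 2: the component count goes from 1 to 2. So it is a bridge.

Yes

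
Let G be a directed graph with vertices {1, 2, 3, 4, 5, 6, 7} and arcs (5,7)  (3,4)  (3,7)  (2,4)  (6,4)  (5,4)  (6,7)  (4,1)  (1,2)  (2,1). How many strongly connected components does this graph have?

5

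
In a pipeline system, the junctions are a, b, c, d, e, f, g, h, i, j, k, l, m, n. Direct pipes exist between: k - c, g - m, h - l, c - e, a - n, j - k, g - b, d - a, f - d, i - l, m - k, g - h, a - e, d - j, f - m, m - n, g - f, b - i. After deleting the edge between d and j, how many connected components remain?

d and j are still connected via d-f-m-k-j, so the component count stays at 1.

1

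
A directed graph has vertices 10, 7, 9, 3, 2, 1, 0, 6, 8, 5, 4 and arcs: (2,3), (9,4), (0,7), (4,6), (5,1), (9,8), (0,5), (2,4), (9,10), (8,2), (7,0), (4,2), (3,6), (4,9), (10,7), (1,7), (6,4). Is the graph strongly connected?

No

There is no directed path from 10 to 2, so the graph is not strongly connected.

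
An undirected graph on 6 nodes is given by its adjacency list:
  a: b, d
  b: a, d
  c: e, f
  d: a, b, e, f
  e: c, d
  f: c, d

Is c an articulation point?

No

Deleting c leaves 1 component (was 1) (its neighbors e, f remain connected to each other), so c is not a cut vertex.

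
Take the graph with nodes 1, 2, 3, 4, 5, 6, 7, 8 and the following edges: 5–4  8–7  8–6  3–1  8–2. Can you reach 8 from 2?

From 2 we can reach 2, 6, 7, 8, which includes 8.

Yes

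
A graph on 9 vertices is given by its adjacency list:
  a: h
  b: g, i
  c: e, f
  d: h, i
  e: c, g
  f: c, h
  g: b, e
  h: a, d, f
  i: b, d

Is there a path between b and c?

Yes

From b we can reach a, b, c, d, e, f, g, h, i, which includes c.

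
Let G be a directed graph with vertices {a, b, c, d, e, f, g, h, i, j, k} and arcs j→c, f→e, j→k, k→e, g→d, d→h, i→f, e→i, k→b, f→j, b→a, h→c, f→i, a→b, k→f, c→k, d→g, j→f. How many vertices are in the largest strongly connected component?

6

{c, e, f, i, j, k} are all mutually reachable — one SCC of size 6.
{d, g} are all mutually reachable — one SCC of size 2.
{a, b} are all mutually reachable — one SCC of size 2.
{h} is an SCC by itself.
The largest has 6 vertices.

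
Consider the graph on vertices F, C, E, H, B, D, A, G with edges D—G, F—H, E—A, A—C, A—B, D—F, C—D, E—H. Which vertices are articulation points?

A, D

Removing A increases the component count from 1 to 2, so A is a cut vertex.
Removing D increases the component count from 1 to 2, so D is a cut vertex.
By contrast removing B leaves 1 component; it is not a cut vertex. No other vertex is a cut vertex either.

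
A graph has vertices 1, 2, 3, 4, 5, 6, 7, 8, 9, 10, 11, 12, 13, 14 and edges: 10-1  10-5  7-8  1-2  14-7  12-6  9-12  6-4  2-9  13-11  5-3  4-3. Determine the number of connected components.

3

Starting from 11 we can reach 11, 13. That is one component of size 2.
Starting from 7 we can reach 7, 8, 14. That is one component of size 3.
Starting from 1 we can reach 1, 2, 3, 4, 5, 6, 9, 10, 12. That is one component of size 9.
Total: 3 components.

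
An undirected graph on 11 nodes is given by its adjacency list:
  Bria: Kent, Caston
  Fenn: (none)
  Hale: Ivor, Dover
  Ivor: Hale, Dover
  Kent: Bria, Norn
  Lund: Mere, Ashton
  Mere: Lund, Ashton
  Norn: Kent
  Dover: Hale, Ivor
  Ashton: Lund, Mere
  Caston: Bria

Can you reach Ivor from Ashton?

No

The component containing Ashton is {Lund, Mere, Ashton}, and Ivor is not in it.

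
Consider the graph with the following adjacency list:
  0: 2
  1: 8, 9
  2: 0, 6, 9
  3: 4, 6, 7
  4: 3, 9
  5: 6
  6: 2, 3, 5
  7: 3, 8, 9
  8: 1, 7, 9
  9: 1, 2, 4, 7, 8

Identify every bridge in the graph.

The edges on the cycle 9-4-3-7-9 are not bridges since each lies on that cycle.
But removing 2-0 disconnects 2 from 0; removing 5-6 disconnects 5 from 6 — these are bridges.

0-2, 5-6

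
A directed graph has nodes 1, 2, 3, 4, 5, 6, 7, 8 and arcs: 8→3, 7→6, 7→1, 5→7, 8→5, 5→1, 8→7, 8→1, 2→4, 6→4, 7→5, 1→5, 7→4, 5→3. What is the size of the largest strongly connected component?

{1, 5, 7} are all mutually reachable — one SCC of size 3.
{4} is an SCC by itself.
{2} is an SCC by itself.
{3} is an SCC by itself.
{6} is an SCC by itself.
(and 1 more singleton SCC)
The largest has 3 vertices.

3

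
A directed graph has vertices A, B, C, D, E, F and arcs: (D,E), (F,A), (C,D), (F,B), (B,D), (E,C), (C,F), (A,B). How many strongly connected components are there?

1

{A, B, C, D, E, F} are all mutually reachable — one SCC of size 6.
That gives 1 strongly connected component.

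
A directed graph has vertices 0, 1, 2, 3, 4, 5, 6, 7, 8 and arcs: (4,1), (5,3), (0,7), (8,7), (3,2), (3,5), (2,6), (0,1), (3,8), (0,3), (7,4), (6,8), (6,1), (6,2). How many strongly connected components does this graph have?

7

{2, 6} are all mutually reachable — one SCC of size 2.
{3, 5} are all mutually reachable — one SCC of size 2.
{0} is an SCC by itself.
{1} is an SCC by itself.
{7} is an SCC by itself.
(and 2 more singleton SCCs)
That gives 7 strongly connected components.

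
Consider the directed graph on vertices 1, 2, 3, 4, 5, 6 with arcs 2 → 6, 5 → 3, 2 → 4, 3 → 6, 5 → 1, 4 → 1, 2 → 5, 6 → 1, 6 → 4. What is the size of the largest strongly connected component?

1

{4} is an SCC by itself.
{5} is an SCC by itself.
{1} is an SCC by itself.
{2} is an SCC by itself.
{3} is an SCC by itself.
(and 1 more singleton SCC)
The largest has 1 vertex.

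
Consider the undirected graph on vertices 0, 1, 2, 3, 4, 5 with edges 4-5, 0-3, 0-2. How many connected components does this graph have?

3

1 is isolated — a component by itself.
Starting from 4 we can reach 4, 5. That is one component of size 2.
Starting from 0 we can reach 0, 2, 3. That is one component of size 3.
Total: 3 components.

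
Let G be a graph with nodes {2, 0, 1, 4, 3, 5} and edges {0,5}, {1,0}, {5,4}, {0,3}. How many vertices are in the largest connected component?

5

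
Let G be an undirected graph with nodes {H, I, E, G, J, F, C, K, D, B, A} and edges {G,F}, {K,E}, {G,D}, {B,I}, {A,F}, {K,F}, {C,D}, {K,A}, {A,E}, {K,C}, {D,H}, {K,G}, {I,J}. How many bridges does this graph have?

The edges on the cycle K-G-D-C-K are not bridges since each lies on that cycle.
But removing D—H disconnects D from H; removing B—I disconnects B from I; removing I—J disconnects I from J — these are bridges.
That makes 3 bridges.

3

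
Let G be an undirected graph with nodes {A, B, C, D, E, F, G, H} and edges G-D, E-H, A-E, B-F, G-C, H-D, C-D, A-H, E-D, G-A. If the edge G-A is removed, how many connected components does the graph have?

2

G and A are still connected via G-D-E-A, so the component count stays at 2.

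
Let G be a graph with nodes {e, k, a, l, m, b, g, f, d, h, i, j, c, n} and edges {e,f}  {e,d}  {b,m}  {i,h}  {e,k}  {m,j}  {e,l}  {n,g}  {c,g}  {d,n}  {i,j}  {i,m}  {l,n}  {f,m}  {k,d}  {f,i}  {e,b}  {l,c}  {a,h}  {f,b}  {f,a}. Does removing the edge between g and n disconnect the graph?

After removing g - n, the path g-c-l-n still connects them, so the edge is not a bridge.

No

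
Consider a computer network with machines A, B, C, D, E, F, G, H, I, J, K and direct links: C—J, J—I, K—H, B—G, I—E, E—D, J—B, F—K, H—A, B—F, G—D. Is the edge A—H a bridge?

Removing A—H leaves no path between A and H: the component count goes from 1 to 2. So it is a bridge.

Yes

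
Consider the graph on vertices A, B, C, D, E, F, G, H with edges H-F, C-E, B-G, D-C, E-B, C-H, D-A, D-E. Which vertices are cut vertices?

B, C, D, E, H

Removing B increases the component count from 1 to 2, so B is a cut vertex.
Removing C increases the component count from 1 to 2, so C is a cut vertex.
Removing D increases the component count from 1 to 2, so D is a cut vertex.
Likewise E, H are cut vertices.
By contrast removing G leaves 1 component; it is not a cut vertex. No other vertex is a cut vertex either.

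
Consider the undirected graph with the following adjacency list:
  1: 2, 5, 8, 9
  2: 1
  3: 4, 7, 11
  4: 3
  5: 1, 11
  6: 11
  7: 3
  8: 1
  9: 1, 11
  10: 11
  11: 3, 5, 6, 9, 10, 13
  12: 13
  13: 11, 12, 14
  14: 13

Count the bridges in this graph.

The edges on the cycle 11-9-1-5-11 are not bridges since each lies on that cycle.
But removing 11-13 disconnects 11 from 13; removing 1-2 disconnects 1 from 2; removing 3-7 disconnects 3 from 7; removing 13-12 disconnects 13 from 12 — these are bridges.
In total 10 edges are bridges.

10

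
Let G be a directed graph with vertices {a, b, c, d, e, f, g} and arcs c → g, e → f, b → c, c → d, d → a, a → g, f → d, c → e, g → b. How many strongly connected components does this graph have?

1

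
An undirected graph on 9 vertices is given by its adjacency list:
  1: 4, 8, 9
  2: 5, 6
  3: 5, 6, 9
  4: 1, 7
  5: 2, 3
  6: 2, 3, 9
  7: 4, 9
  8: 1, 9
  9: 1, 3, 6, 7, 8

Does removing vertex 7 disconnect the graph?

No

Deleting 7 leaves 1 component (was 1) (its neighbors 4, 9 remain connected to each other), so 7 is not a cut vertex.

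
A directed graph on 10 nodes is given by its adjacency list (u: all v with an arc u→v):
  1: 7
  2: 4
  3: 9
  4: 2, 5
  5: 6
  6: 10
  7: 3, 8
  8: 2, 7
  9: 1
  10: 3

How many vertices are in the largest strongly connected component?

10

{1, 2, 3, 4, 5, 6, 7, 8, 9, 10} are all mutually reachable — one SCC of size 10.
The largest has 10 vertices.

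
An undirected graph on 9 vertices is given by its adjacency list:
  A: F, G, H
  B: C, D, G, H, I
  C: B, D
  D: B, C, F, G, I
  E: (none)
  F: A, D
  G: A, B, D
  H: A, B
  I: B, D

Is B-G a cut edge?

After removing B-G, the path B-D-G still connects them, so the edge is not a bridge.

No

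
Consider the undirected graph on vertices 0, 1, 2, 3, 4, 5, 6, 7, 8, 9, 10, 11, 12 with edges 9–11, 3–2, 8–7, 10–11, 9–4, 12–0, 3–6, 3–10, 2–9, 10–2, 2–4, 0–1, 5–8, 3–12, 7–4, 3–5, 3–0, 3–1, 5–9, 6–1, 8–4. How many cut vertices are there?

Removing 3 increases the component count from 1 to 2, so 3 is a cut vertex.
By contrast removing 0 leaves 1 component; it is not a cut vertex. No other vertex is a cut vertex either.

1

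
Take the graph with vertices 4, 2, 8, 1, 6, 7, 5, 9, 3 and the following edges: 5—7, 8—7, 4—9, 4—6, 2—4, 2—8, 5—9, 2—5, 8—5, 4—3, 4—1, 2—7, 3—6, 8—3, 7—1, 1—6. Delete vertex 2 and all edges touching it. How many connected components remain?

With 2 gone, the remaining components are: {1, 3, 4, 5, 6, 7, 8, 9}.
That is 1 component.

1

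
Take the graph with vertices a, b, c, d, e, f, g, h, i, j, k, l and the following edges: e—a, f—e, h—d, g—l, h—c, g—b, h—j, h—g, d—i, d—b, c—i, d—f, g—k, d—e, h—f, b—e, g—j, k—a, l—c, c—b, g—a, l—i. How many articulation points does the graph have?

0

Removing h, for instance, still leaves 1 component. No single vertex removal increases the component count — the graph has no articulation points.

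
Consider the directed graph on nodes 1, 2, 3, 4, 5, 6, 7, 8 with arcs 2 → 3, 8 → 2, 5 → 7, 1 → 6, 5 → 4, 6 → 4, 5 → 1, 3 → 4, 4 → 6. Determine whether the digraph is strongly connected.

There is no directed path from 7 to 1, so the graph is not strongly connected.

No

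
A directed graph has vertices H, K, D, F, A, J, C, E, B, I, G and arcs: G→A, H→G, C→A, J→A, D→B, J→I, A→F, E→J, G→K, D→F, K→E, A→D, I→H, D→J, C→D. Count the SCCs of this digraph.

4

{A, D, E, G, H, I, J, K} are all mutually reachable — one SCC of size 8.
{C} is an SCC by itself.
{B} is an SCC by itself.
{F} is an SCC by itself.
That gives 4 strongly connected components.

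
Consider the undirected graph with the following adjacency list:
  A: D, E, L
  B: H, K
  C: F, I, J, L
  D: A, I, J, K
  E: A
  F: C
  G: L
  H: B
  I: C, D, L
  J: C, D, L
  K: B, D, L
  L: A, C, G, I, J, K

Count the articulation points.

Removing A increases the component count from 1 to 2, so A is a cut vertex.
Removing B increases the component count from 1 to 2, so B is a cut vertex.
Removing C increases the component count from 1 to 2, so C is a cut vertex.
Likewise K, L are cut vertices.
By contrast removing H leaves 1 component; it is not a cut vertex. No other vertex is a cut vertex either.

5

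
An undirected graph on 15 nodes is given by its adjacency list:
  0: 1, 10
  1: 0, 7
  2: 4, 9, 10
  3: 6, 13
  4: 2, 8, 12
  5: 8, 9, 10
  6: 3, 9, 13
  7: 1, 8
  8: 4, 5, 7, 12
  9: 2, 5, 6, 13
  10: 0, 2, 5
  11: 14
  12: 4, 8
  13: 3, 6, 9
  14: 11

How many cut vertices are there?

Removing 9 increases the component count from 2 to 3, so 9 is a cut vertex.
By contrast removing 4 leaves 2 components; it is not a cut vertex. No other vertex is a cut vertex either.

1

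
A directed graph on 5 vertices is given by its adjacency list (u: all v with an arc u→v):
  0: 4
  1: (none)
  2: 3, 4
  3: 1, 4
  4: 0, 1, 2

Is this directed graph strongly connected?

No

There is no directed path from 1 to 0, so the graph is not strongly connected.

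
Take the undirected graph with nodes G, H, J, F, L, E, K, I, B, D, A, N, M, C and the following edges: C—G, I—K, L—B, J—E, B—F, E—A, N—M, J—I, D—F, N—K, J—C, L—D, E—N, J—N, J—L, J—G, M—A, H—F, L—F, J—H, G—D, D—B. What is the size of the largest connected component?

14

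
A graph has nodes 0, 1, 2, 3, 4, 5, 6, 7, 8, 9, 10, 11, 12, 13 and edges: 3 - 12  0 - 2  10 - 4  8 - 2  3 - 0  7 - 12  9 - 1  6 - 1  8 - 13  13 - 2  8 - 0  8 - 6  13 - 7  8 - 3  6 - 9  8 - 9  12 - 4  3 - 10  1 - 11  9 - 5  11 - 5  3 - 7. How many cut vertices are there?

Removing 8 increases the component count from 1 to 2, so 8 is a cut vertex.
By contrast removing 2 leaves 1 component; it is not a cut vertex. No other vertex is a cut vertex either.

1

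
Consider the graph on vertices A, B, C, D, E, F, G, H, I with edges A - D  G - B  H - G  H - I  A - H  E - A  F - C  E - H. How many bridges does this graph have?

The edges on the cycle E-A-H-E are not bridges since each lies on that cycle.
But removing G - B disconnects G from B; removing H - G disconnects H from G; removing H - I disconnects H from I; removing C - F disconnects C from F — these are bridges.
In total 5 edges are bridges.

5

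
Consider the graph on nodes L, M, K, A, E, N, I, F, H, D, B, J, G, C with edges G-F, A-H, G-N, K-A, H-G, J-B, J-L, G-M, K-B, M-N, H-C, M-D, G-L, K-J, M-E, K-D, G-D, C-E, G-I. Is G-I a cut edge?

Removing G-I leaves no path between G and I: the component count goes from 1 to 2. So it is a bridge.

Yes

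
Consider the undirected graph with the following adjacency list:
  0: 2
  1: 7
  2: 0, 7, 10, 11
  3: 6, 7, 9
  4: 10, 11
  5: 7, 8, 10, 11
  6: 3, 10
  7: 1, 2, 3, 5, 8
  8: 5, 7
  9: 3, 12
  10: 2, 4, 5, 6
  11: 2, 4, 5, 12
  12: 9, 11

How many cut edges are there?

2

The edges on the cycle 2-10-6-3-7-2 are not bridges since each lies on that cycle.
But removing 7-1 disconnects 7 from 1; removing 2-0 disconnects 2 from 0 — these are bridges.
That makes 2 bridges.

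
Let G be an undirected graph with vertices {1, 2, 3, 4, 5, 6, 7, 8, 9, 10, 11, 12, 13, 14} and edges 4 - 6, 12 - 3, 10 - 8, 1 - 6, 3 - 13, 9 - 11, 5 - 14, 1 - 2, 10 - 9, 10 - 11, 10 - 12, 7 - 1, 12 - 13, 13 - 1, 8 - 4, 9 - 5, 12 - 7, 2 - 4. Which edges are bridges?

The edges on the cycle 10-9-11-10 are not bridges since each lies on that cycle.
But removing 5 - 9 disconnects 5 from 9; removing 14 - 5 disconnects 14 from 5 — these are bridges.

14-5, 5-9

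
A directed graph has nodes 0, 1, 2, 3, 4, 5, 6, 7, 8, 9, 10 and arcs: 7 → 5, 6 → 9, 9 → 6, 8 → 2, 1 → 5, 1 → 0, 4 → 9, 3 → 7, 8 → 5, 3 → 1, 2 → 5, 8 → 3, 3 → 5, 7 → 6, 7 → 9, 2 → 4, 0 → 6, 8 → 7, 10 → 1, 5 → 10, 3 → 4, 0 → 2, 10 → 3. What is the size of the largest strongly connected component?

7

{0, 1, 2, 3, 5, 7, 10} are all mutually reachable — one SCC of size 7.
{6, 9} are all mutually reachable — one SCC of size 2.
{8} is an SCC by itself.
{4} is an SCC by itself.
The largest has 7 vertices.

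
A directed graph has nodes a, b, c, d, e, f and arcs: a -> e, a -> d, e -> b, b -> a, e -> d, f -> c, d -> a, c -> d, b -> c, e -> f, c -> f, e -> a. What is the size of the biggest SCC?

{a, b, c, d, e, f} are all mutually reachable — one SCC of size 6.
The largest has 6 vertices.

6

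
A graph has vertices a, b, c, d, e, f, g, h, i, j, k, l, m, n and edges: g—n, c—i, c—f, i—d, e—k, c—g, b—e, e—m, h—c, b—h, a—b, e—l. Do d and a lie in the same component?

Yes

From d we can reach a, b, c, d, e, f, g, h, i, k, l, m, n, which includes a.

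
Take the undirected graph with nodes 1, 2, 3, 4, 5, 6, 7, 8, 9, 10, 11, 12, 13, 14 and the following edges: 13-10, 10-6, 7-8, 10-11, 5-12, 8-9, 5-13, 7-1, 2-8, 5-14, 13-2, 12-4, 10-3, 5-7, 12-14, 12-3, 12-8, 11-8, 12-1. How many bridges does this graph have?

The edges on the cycle 5-13-10-11-8-12-5 are not bridges since each lies on that cycle.
But removing 4-12 disconnects 4 from 12; removing 8-9 disconnects 8 from 9; removing 10-6 disconnects 10 from 6 — these are bridges.
That makes 3 bridges.

3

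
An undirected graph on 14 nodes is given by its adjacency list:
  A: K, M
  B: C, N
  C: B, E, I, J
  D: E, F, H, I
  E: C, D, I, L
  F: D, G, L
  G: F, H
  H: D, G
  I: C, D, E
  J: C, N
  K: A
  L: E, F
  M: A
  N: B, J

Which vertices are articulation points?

A, C

Removing A increases the component count from 2 to 3, so A is a cut vertex.
Removing C increases the component count from 2 to 3, so C is a cut vertex.
By contrast removing H leaves 2 components; it is not a cut vertex. No other vertex is a cut vertex either.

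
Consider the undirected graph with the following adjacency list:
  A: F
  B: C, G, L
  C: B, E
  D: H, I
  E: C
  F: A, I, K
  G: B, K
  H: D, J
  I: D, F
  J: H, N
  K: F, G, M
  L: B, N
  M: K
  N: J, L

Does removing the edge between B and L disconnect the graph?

No

After removing B-L, the path B-G-K-F-I-D-H-J-N-L still connects them, so the edge is not a bridge.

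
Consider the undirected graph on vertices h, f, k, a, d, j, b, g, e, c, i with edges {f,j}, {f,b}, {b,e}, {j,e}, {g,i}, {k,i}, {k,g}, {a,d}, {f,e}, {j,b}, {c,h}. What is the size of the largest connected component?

4

Starting from c we can reach c, h. That is one component of size 2.
Starting from a we can reach a, d. That is one component of size 2.
Starting from g we can reach g, i, k. That is one component of size 3.
Starting from b we can reach b, e, f, j. That is one component of size 4.
The largest has 4 vertices.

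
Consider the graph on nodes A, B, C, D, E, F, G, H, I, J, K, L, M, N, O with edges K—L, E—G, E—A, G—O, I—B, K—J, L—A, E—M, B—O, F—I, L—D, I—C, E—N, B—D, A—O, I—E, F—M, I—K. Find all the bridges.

The edges on the cycle I-B-D-L-K-I are not bridges since each lies on that cycle.
But removing K—J disconnects K from J; removing N—E disconnects N from E; removing I—C disconnects I from C — these are bridges.

C-I, E-N, J-K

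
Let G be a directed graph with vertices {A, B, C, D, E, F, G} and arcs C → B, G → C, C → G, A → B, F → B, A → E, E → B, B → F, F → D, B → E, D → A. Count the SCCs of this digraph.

{A, B, D, E, F} are all mutually reachable — one SCC of size 5.
{C, G} are all mutually reachable — one SCC of size 2.
That gives 2 strongly connected components.

2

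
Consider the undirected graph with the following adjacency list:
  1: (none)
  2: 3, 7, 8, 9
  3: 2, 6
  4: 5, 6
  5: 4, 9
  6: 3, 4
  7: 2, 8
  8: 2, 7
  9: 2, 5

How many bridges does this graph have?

0

The edges on the cycle 2-8-7-2 are not bridges since each lies on that cycle.
Every edge lies on some cycle, so there are no bridges.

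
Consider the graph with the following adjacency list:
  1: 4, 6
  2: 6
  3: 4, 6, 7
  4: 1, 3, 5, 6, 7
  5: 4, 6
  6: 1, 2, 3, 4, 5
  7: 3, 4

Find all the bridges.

The edges on the cycle 6-1-4-6 are not bridges since each lies on that cycle.
But removing 2-6 disconnects 2 from 6 — this is a bridge.

2-6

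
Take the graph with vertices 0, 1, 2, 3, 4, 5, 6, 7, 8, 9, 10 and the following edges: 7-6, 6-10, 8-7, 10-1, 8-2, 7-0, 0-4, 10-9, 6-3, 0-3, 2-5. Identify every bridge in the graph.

The edges on the cycle 7-6-3-0-7 are not bridges since each lies on that cycle.
But removing 6-10 disconnects 6 from 10; removing 4-0 disconnects 4 from 0; removing 10-1 disconnects 10 from 1; removing 8-7 disconnects 8 from 7 — these are bridges.
In total 7 edges are bridges.

0-4, 1-10, 10-6, 10-9, 2-5, 2-8, 7-8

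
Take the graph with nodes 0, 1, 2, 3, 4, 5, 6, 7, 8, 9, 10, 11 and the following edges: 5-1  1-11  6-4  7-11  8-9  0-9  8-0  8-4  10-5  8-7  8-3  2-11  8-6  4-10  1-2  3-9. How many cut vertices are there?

Removing 8 increases the component count from 1 to 2, so 8 is a cut vertex.
By contrast removing 7 leaves 1 component; it is not a cut vertex. No other vertex is a cut vertex either.

1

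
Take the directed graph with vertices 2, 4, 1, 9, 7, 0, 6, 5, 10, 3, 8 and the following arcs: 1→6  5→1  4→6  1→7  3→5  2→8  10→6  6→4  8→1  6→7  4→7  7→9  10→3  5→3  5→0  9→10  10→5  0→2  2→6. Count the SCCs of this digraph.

{0, 1, 2, 3, 4, 5, 6, 7, 8, 9, 10} are all mutually reachable — one SCC of size 11.
That gives 1 strongly connected component.

1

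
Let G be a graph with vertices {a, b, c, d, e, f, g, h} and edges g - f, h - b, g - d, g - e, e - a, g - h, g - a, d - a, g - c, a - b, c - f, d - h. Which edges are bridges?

The edges on the cycle g-c-f-g are not bridges since each lies on that cycle.
Every edge lies on some cycle, so there are no bridges.

none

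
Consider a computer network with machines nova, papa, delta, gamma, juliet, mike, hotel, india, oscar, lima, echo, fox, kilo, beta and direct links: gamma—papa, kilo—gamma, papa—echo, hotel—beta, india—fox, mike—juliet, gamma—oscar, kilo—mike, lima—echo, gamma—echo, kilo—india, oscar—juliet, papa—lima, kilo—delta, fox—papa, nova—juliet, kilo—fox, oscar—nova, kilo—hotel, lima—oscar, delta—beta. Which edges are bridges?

none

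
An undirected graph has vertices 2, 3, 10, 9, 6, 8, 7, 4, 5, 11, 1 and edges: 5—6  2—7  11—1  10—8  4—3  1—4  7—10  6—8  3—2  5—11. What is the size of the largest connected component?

10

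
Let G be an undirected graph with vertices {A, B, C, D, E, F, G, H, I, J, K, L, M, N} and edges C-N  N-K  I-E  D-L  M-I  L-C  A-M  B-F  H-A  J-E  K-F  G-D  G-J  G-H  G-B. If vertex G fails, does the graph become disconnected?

Deleting G raises the number of components from 1 to 2, so G is a cut vertex.

Yes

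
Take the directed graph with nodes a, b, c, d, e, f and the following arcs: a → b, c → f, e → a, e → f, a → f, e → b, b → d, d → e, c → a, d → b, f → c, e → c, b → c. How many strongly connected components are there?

1

{a, b, c, d, e, f} are all mutually reachable — one SCC of size 6.
That gives 1 strongly connected component.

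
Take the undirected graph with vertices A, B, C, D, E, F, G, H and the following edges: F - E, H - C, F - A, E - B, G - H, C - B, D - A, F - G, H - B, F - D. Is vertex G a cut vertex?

No

Deleting G leaves 1 component (was 1) (its neighbors F, H remain connected to each other), so G is not a cut vertex.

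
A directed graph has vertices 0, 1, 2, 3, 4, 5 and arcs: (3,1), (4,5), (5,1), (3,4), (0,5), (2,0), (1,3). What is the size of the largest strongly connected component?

4

{1, 3, 4, 5} are all mutually reachable — one SCC of size 4.
{2} is an SCC by itself.
{0} is an SCC by itself.
The largest has 4 vertices.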